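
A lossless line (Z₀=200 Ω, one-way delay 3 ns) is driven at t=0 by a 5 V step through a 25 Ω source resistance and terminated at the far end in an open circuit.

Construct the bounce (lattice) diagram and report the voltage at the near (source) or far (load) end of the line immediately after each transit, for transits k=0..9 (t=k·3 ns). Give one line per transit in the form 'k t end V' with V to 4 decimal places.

0 0 source 4.4444
1 3 load 8.8889
2 6 source 5.4321
3 9 load 1.9753
4 12 source 4.6639
5 15 load 7.3525
6 18 source 5.2614
7 21 load 3.1702
8 24 source 4.7967
9 27 load 6.4231

Γ_L=1.000000, Γ_S=-0.777778; launch V₁=5·200/225=4.444444
k=0 src: V=4.4444
k=1 load: inc=4.444444, refl=4.444444·1.000000=4.4444; V=0.000000+4.444444+4.444444=8.8889
k=2 src: inc=4.444444, refl=4.444444·-0.777778=-3.4568; V=4.444444+4.444444+-3.456790=5.4321
k=3 load: inc=-3.456790, refl=-3.456790·1.000000=-3.4568; V=8.888889+-3.456790+-3.456790=1.9753
k=4 src: inc=-3.456790, refl=-3.456790·-0.777778=2.6886; V=5.432099+-3.456790+2.688615=4.6639
k=5 load: inc=2.688615, refl=2.688615·1.000000=2.6886; V=1.975309+2.688615+2.688615=7.3525
k=6 src: inc=2.688615, refl=2.688615·-0.777778=-2.0911; V=4.663923+2.688615+-2.091145=5.2614
k=7 load: inc=-2.091145, refl=-2.091145·1.000000=-2.0911; V=7.352538+-2.091145+-2.091145=3.1702
k=8 src: inc=-2.091145, refl=-2.091145·-0.777778=1.6264; V=5.261393+-2.091145+1.626446=4.7967
k=9 load: inc=1.626446, refl=1.626446·1.000000=1.6264; V=3.170248+1.626446+1.626446=6.4231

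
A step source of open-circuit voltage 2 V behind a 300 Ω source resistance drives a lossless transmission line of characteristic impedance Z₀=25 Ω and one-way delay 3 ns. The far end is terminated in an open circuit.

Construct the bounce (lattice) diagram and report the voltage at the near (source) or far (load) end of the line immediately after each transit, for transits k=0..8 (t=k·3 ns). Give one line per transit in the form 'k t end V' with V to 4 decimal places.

0 0 source 0.1538
1 3 load 0.3077
2 6 source 0.4379
3 9 load 0.5680
4 12 source 0.6782
5 15 load 0.7883
6 18 source 0.8816
7 21 load 0.9748
8 24 source 1.0536

Γ_L=1.000000, Γ_S=0.846154; launch V₁=2·25/325=0.153846
k=0 src: V=0.1538
k=1 load: inc=0.153846, refl=0.153846·1.000000=0.1538; V=0.000000+0.153846+0.153846=0.3077
k=2 src: inc=0.153846, refl=0.153846·0.846154=0.1302; V=0.153846+0.153846+0.130178=0.4379
k=3 load: inc=0.130178, refl=0.130178·1.000000=0.1302; V=0.307692+0.130178+0.130178=0.5680
k=4 src: inc=0.130178, refl=0.130178·0.846154=0.1102; V=0.437870+0.130178+0.110150=0.6782
k=5 load: inc=0.110150, refl=0.110150·1.000000=0.1102; V=0.568047+0.110150+0.110150=0.7883
k=6 src: inc=0.110150, refl=0.110150·0.846154=0.0932; V=0.678198+0.110150+0.093204=0.8816
k=7 load: inc=0.093204, refl=0.093204·1.000000=0.0932; V=0.788348+0.093204+0.093204=0.9748
k=8 src: inc=0.093204, refl=0.093204·0.846154=0.0789; V=0.881552+0.093204+0.078865=1.0536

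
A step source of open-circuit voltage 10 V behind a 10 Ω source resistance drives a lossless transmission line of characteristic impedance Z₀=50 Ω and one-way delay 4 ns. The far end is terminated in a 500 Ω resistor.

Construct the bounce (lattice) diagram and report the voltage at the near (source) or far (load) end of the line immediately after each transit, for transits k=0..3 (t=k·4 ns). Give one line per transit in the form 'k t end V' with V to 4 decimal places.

Γ_L=0.818182, Γ_S=-0.666667; launch V₁=10·50/60=8.333333
k=0 src: V=8.3333
k=1 load: inc=8.333333, refl=8.333333·0.818182=6.8182; V=0.000000+8.333333+6.818182=15.1515
k=2 src: inc=6.818182, refl=6.818182·-0.666667=-4.5455; V=8.333333+6.818182+-4.545455=10.6061
k=3 load: inc=-4.545455, refl=-4.545455·0.818182=-3.7190; V=15.151515+-4.545455+-3.719008=6.8871

0 0 source 8.3333
1 4 load 15.1515
2 8 source 10.6061
3 12 load 6.8871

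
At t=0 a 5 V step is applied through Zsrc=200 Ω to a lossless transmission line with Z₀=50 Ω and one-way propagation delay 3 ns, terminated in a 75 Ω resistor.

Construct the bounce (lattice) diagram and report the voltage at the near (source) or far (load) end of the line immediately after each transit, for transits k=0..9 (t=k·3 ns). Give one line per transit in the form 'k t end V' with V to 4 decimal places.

0 0 source 1.0000
1 3 load 1.2000
2 6 source 1.3200
3 9 load 1.3440
4 12 source 1.3584
5 15 load 1.3613
6 18 source 1.3630
7 21 load 1.3634
8 24 source 1.3636
9 27 load 1.3636

Γ_L=0.200000, Γ_S=0.600000; launch V₁=5·50/250=1.000000
k=0 src: V=1.0000
k=1 load: inc=1.000000, refl=1.000000·0.200000=0.2000; V=0.000000+1.000000+0.200000=1.2000
k=2 src: inc=0.200000, refl=0.200000·0.600000=0.1200; V=1.000000+0.200000+0.120000=1.3200
k=3 load: inc=0.120000, refl=0.120000·0.200000=0.0240; V=1.200000+0.120000+0.024000=1.3440
k=4 src: inc=0.024000, refl=0.024000·0.600000=0.0144; V=1.320000+0.024000+0.014400=1.3584
k=5 load: inc=0.014400, refl=0.014400·0.200000=0.0029; V=1.344000+0.014400+0.002880=1.3613
k=6 src: inc=0.002880, refl=0.002880·0.600000=0.0017; V=1.358400+0.002880+0.001728=1.3630
k=7 load: inc=0.001728, refl=0.001728·0.200000=0.0003; V=1.361280+0.001728+0.000346=1.3634
k=8 src: inc=0.000346, refl=0.000346·0.600000=0.0002; V=1.363008+0.000346+0.000207=1.3636
k=9 load: inc=0.000207, refl=0.000207·0.200000=0.0000; V=1.363354+0.000207+0.000041=1.3636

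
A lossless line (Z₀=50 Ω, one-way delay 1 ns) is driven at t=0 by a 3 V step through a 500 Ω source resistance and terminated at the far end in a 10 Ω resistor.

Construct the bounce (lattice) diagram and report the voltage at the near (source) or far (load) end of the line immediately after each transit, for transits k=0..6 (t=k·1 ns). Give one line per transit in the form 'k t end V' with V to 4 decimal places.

Γ_L=-0.666667, Γ_S=0.818182; launch V₁=3·50/550=0.272727
k=0 src: V=0.2727
k=1 load: inc=0.272727, refl=0.272727·-0.666667=-0.1818; V=0.000000+0.272727+-0.181818=0.0909
k=2 src: inc=-0.181818, refl=-0.181818·0.818182=-0.1488; V=0.272727+-0.181818+-0.148760=-0.0579
k=3 load: inc=-0.148760, refl=-0.148760·-0.666667=0.0992; V=0.090909+-0.148760+0.099174=0.0413
k=4 src: inc=0.099174, refl=0.099174·0.818182=0.0811; V=-0.057851+0.099174+0.081142=0.1225
k=5 load: inc=0.081142, refl=0.081142·-0.666667=-0.0541; V=0.041322+0.081142+-0.054095=0.0684
k=6 src: inc=-0.054095, refl=-0.054095·0.818182=-0.0443; V=0.122464+-0.054095+-0.044259=0.0241

0 0 source 0.2727
1 1 load 0.0909
2 2 source -0.0579
3 3 load 0.0413
4 4 source 0.1225
5 5 load 0.0684
6 6 source 0.0241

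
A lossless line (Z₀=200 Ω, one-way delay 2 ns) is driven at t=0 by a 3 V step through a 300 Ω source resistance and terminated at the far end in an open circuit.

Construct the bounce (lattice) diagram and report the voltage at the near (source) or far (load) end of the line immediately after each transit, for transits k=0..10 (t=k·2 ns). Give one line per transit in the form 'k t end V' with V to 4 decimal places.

Γ_L=1.000000, Γ_S=0.200000; launch V₁=3·200/500=1.200000
k=0 src: V=1.2000
k=1 load: inc=1.200000, refl=1.200000·1.000000=1.2000; V=0.000000+1.200000+1.200000=2.4000
k=2 src: inc=1.200000, refl=1.200000·0.200000=0.2400; V=1.200000+1.200000+0.240000=2.6400
k=3 load: inc=0.240000, refl=0.240000·1.000000=0.2400; V=2.400000+0.240000+0.240000=2.8800
k=4 src: inc=0.240000, refl=0.240000·0.200000=0.0480; V=2.640000+0.240000+0.048000=2.9280
k=5 load: inc=0.048000, refl=0.048000·1.000000=0.0480; V=2.880000+0.048000+0.048000=2.9760
k=6 src: inc=0.048000, refl=0.048000·0.200000=0.0096; V=2.928000+0.048000+0.009600=2.9856
k=7 load: inc=0.009600, refl=0.009600·1.000000=0.0096; V=2.976000+0.009600+0.009600=2.9952
k=8 src: inc=0.009600, refl=0.009600·0.200000=0.0019; V=2.985600+0.009600+0.001920=2.9971
k=9 load: inc=0.001920, refl=0.001920·1.000000=0.0019; V=2.995200+0.001920+0.001920=2.9990
k=10 src: inc=0.001920, refl=0.001920·0.200000=0.0004; V=2.997120+0.001920+0.000384=2.9994

0 0 source 1.2000
1 2 load 2.4000
2 4 source 2.6400
3 6 load 2.8800
4 8 source 2.9280
5 10 load 2.9760
6 12 source 2.9856
7 14 load 2.9952
8 16 source 2.9971
9 18 load 2.9990
10 20 source 2.9994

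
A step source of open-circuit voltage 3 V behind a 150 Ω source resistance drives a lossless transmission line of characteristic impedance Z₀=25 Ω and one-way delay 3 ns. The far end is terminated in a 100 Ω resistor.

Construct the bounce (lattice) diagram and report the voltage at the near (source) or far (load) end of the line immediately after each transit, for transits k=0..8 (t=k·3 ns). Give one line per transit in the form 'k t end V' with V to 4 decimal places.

Γ_L=0.600000, Γ_S=0.714286; launch V₁=3·25/175=0.428571
k=0 src: V=0.4286
k=1 load: inc=0.428571, refl=0.428571·0.600000=0.2571; V=0.000000+0.428571+0.257143=0.6857
k=2 src: inc=0.257143, refl=0.257143·0.714286=0.1837; V=0.428571+0.257143+0.183673=0.8694
k=3 load: inc=0.183673, refl=0.183673·0.600000=0.1102; V=0.685714+0.183673+0.110204=0.9796
k=4 src: inc=0.110204, refl=0.110204·0.714286=0.0787; V=0.869388+0.110204+0.078717=1.0583
k=5 load: inc=0.078717, refl=0.078717·0.600000=0.0472; V=0.979592+0.078717+0.047230=1.1055
k=6 src: inc=0.047230, refl=0.047230·0.714286=0.0337; V=1.058309+0.047230+0.033736=1.1393
k=7 load: inc=0.033736, refl=0.033736·0.600000=0.0202; V=1.105539+0.033736+0.020242=1.1595
k=8 src: inc=0.020242, refl=0.020242·0.714286=0.0145; V=1.139275+0.020242+0.014458=1.1740

0 0 source 0.4286
1 3 load 0.6857
2 6 source 0.8694
3 9 load 0.9796
4 12 source 1.0583
5 15 load 1.1055
6 18 source 1.1393
7 21 load 1.1595
8 24 source 1.1740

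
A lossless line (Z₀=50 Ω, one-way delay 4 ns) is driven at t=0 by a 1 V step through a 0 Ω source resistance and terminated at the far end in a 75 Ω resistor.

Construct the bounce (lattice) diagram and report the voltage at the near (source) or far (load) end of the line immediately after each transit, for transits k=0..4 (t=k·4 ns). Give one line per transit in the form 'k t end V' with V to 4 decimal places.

0 0 source 1.0000
1 4 load 1.2000
2 8 source 1.0000
3 12 load 0.9600
4 16 source 1.0000

Γ_L=0.200000, Γ_S=-1.000000; launch V₁=1·50/50=1.000000
k=0 src: V=1.0000
k=1 load: inc=1.000000, refl=1.000000·0.200000=0.2000; V=0.000000+1.000000+0.200000=1.2000
k=2 src: inc=0.200000, refl=0.200000·-1.000000=-0.2000; V=1.000000+0.200000+-0.200000=1.0000
k=3 load: inc=-0.200000, refl=-0.200000·0.200000=-0.0400; V=1.200000+-0.200000+-0.040000=0.9600
k=4 src: inc=-0.040000, refl=-0.040000·-1.000000=0.0400; V=1.000000+-0.040000+0.040000=1.0000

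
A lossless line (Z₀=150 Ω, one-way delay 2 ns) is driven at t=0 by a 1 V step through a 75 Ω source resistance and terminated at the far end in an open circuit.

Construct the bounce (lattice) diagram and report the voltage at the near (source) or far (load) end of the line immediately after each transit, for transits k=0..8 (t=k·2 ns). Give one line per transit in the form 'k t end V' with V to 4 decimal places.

0 0 source 0.6667
1 2 load 1.3333
2 4 source 1.1111
3 6 load 0.8889
4 8 source 0.9630
5 10 load 1.0370
6 12 source 1.0123
7 14 load 0.9877
8 16 source 0.9959

Γ_L=1.000000, Γ_S=-0.333333; launch V₁=1·150/225=0.666667
k=0 src: V=0.6667
k=1 load: inc=0.666667, refl=0.666667·1.000000=0.6667; V=0.000000+0.666667+0.666667=1.3333
k=2 src: inc=0.666667, refl=0.666667·-0.333333=-0.2222; V=0.666667+0.666667+-0.222222=1.1111
k=3 load: inc=-0.222222, refl=-0.222222·1.000000=-0.2222; V=1.333333+-0.222222+-0.222222=0.8889
k=4 src: inc=-0.222222, refl=-0.222222·-0.333333=0.0741; V=1.111111+-0.222222+0.074074=0.9630
k=5 load: inc=0.074074, refl=0.074074·1.000000=0.0741; V=0.888889+0.074074+0.074074=1.0370
k=6 src: inc=0.074074, refl=0.074074·-0.333333=-0.0247; V=0.962963+0.074074+-0.024691=1.0123
k=7 load: inc=-0.024691, refl=-0.024691·1.000000=-0.0247; V=1.037037+-0.024691+-0.024691=0.9877
k=8 src: inc=-0.024691, refl=-0.024691·-0.333333=0.0082; V=1.012346+-0.024691+0.008230=0.9959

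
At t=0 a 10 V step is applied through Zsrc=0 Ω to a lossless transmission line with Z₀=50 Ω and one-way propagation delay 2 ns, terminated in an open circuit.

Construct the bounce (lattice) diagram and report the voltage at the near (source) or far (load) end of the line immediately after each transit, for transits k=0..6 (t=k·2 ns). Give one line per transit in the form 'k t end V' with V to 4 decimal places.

0 0 source 10.0000
1 2 load 20.0000
2 4 source 10.0000
3 6 load 0.0000
4 8 source 10.0000
5 10 load 20.0000
6 12 source 10.0000

Γ_L=1.000000, Γ_S=-1.000000; launch V₁=10·50/50=10.000000
k=0 src: V=10.0000
k=1 load: inc=10.000000, refl=10.000000·1.000000=10.0000; V=0.000000+10.000000+10.000000=20.0000
k=2 src: inc=10.000000, refl=10.000000·-1.000000=-10.0000; V=10.000000+10.000000+-10.000000=10.0000
k=3 load: inc=-10.000000, refl=-10.000000·1.000000=-10.0000; V=20.000000+-10.000000+-10.000000=0.0000
k=4 src: inc=-10.000000, refl=-10.000000·-1.000000=10.0000; V=10.000000+-10.000000+10.000000=10.0000
k=5 load: inc=10.000000, refl=10.000000·1.000000=10.0000; V=0.000000+10.000000+10.000000=20.0000
k=6 src: inc=10.000000, refl=10.000000·-1.000000=-10.0000; V=10.000000+10.000000+-10.000000=10.0000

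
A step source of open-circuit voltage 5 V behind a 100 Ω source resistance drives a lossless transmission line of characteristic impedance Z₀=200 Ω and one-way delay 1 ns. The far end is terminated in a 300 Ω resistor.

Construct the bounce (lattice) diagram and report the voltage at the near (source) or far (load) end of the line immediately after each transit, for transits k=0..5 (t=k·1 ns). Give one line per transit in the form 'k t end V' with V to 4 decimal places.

Γ_L=0.200000, Γ_S=-0.333333; launch V₁=5·200/300=3.333333
k=0 src: V=3.3333
k=1 load: inc=3.333333, refl=3.333333·0.200000=0.6667; V=0.000000+3.333333+0.666667=4.0000
k=2 src: inc=0.666667, refl=0.666667·-0.333333=-0.2222; V=3.333333+0.666667+-0.222222=3.7778
k=3 load: inc=-0.222222, refl=-0.222222·0.200000=-0.0444; V=4.000000+-0.222222+-0.044444=3.7333
k=4 src: inc=-0.044444, refl=-0.044444·-0.333333=0.0148; V=3.777778+-0.044444+0.014815=3.7481
k=5 load: inc=0.014815, refl=0.014815·0.200000=0.0030; V=3.733333+0.014815+0.002963=3.7511

0 0 source 3.3333
1 1 load 4.0000
2 2 source 3.7778
3 3 load 3.7333
4 4 source 3.7481
5 5 load 3.7511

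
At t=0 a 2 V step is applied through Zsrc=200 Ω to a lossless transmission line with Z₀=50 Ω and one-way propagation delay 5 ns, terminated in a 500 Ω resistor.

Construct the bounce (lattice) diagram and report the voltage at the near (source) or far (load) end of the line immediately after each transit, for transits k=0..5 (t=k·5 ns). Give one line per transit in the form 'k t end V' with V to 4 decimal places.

Γ_L=0.818182, Γ_S=0.600000; launch V₁=2·50/250=0.400000
k=0 src: V=0.4000
k=1 load: inc=0.400000, refl=0.400000·0.818182=0.3273; V=0.000000+0.400000+0.327273=0.7273
k=2 src: inc=0.327273, refl=0.327273·0.600000=0.1964; V=0.400000+0.327273+0.196364=0.9236
k=3 load: inc=0.196364, refl=0.196364·0.818182=0.1607; V=0.727273+0.196364+0.160661=1.0843
k=4 src: inc=0.160661, refl=0.160661·0.600000=0.0964; V=0.923636+0.160661+0.096397=1.1807
k=5 load: inc=0.096397, refl=0.096397·0.818182=0.0789; V=1.084298+0.096397+0.078870=1.2596

0 0 source 0.4000
1 5 load 0.7273
2 10 source 0.9236
3 15 load 1.0843
4 20 source 1.1807
5 25 load 1.2596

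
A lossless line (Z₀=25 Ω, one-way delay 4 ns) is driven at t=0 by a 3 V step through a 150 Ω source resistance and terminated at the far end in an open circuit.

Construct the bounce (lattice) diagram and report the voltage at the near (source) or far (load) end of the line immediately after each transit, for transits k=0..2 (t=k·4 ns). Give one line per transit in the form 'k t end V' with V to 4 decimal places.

0 0 source 0.4286
1 4 load 0.8571
2 8 source 1.1633

Γ_L=1.000000, Γ_S=0.714286; launch V₁=3·25/175=0.428571
k=0 src: V=0.4286
k=1 load: inc=0.428571, refl=0.428571·1.000000=0.4286; V=0.000000+0.428571+0.428571=0.8571
k=2 src: inc=0.428571, refl=0.428571·0.714286=0.3061; V=0.428571+0.428571+0.306122=1.1633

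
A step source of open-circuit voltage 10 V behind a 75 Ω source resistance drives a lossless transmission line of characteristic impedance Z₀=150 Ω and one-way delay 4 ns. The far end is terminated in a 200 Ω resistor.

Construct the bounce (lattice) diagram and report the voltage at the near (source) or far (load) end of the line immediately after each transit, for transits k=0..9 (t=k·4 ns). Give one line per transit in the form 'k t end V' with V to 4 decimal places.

0 0 source 6.6667
1 4 load 7.6190
2 8 source 7.3016
3 12 load 7.2562
4 16 source 7.2714
5 20 load 7.2735
6 24 source 7.2728
7 28 load 7.2727
8 32 source 7.2727
9 36 load 7.2727

Γ_L=0.142857, Γ_S=-0.333333; launch V₁=10·150/225=6.666667
k=0 src: V=6.6667
k=1 load: inc=6.666667, refl=6.666667·0.142857=0.9524; V=0.000000+6.666667+0.952381=7.6190
k=2 src: inc=0.952381, refl=0.952381·-0.333333=-0.3175; V=6.666667+0.952381+-0.317460=7.3016
k=3 load: inc=-0.317460, refl=-0.317460·0.142857=-0.0454; V=7.619048+-0.317460+-0.045351=7.2562
k=4 src: inc=-0.045351, refl=-0.045351·-0.333333=0.0151; V=7.301587+-0.045351+0.015117=7.2714
k=5 load: inc=0.015117, refl=0.015117·0.142857=0.0022; V=7.256236+0.015117+0.002160=7.2735
k=6 src: inc=0.002160, refl=0.002160·-0.333333=-0.0007; V=7.271353+0.002160+-0.000720=7.2728
k=7 load: inc=-0.000720, refl=-0.000720·0.142857=-0.0001; V=7.273513+-0.000720+-0.000103=7.2727
k=8 src: inc=-0.000103, refl=-0.000103·-0.333333=0.0000; V=7.272793+-0.000103+0.000034=7.2727
k=9 load: inc=0.000034, refl=0.000034·0.142857=0.0000; V=7.272690+0.000034+0.000005=7.2727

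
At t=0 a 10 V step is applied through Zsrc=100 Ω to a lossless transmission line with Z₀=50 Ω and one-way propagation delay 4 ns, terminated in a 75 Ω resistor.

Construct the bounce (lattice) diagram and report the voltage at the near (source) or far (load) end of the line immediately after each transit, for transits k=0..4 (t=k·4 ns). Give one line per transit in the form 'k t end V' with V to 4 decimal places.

Γ_L=0.200000, Γ_S=0.333333; launch V₁=10·50/150=3.333333
k=0 src: V=3.3333
k=1 load: inc=3.333333, refl=3.333333·0.200000=0.6667; V=0.000000+3.333333+0.666667=4.0000
k=2 src: inc=0.666667, refl=0.666667·0.333333=0.2222; V=3.333333+0.666667+0.222222=4.2222
k=3 load: inc=0.222222, refl=0.222222·0.200000=0.0444; V=4.000000+0.222222+0.044444=4.2667
k=4 src: inc=0.044444, refl=0.044444·0.333333=0.0148; V=4.222222+0.044444+0.014815=4.2815

0 0 source 3.3333
1 4 load 4.0000
2 8 source 4.2222
3 12 load 4.2667
4 16 source 4.2815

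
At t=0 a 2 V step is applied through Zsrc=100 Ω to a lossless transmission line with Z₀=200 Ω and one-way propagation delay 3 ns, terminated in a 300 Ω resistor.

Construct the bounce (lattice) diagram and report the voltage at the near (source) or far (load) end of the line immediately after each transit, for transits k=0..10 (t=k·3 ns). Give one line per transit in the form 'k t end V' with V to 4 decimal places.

0 0 source 1.3333
1 3 load 1.6000
2 6 source 1.5111
3 9 load 1.4933
4 12 source 1.4993
5 15 load 1.5004
6 18 source 1.5000
7 21 load 1.5000
8 24 source 1.5000
9 27 load 1.5000
10 30 source 1.5000

Γ_L=0.200000, Γ_S=-0.333333; launch V₁=2·200/300=1.333333
k=0 src: V=1.3333
k=1 load: inc=1.333333, refl=1.333333·0.200000=0.2667; V=0.000000+1.333333+0.266667=1.6000
k=2 src: inc=0.266667, refl=0.266667·-0.333333=-0.0889; V=1.333333+0.266667+-0.088889=1.5111
k=3 load: inc=-0.088889, refl=-0.088889·0.200000=-0.0178; V=1.600000+-0.088889+-0.017778=1.4933
k=4 src: inc=-0.017778, refl=-0.017778·-0.333333=0.0059; V=1.511111+-0.017778+0.005926=1.4993
k=5 load: inc=0.005926, refl=0.005926·0.200000=0.0012; V=1.493333+0.005926+0.001185=1.5004
k=6 src: inc=0.001185, refl=0.001185·-0.333333=-0.0004; V=1.499259+0.001185+-0.000395=1.5000
k=7 load: inc=-0.000395, refl=-0.000395·0.200000=-0.0001; V=1.500444+-0.000395+-0.000079=1.5000
k=8 src: inc=-0.000079, refl=-0.000079·-0.333333=0.0000; V=1.500049+-0.000079+0.000026=1.5000
k=9 load: inc=0.000026, refl=0.000026·0.200000=0.0000; V=1.499970+0.000026+0.000005=1.5000
k=10 src: inc=0.000005, refl=0.000005·-0.333333=-0.0000; V=1.499997+0.000005+-0.000002=1.5000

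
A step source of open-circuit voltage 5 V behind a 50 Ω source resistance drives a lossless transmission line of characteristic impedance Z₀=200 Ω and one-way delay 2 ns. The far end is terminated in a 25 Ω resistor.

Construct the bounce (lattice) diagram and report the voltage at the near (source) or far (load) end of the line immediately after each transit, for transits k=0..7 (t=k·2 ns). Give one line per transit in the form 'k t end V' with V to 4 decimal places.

0 0 source 4.0000
1 2 load 0.8889
2 4 source 2.7556
3 6 load 1.3037
4 8 source 2.1748
5 10 load 1.4973
6 12 source 1.9038
7 14 load 1.5876

Γ_L=-0.777778, Γ_S=-0.600000; launch V₁=5·200/250=4.000000
k=0 src: V=4.0000
k=1 load: inc=4.000000, refl=4.000000·-0.777778=-3.1111; V=0.000000+4.000000+-3.111111=0.8889
k=2 src: inc=-3.111111, refl=-3.111111·-0.600000=1.8667; V=4.000000+-3.111111+1.866667=2.7556
k=3 load: inc=1.866667, refl=1.866667·-0.777778=-1.4519; V=0.888889+1.866667+-1.451852=1.3037
k=4 src: inc=-1.451852, refl=-1.451852·-0.600000=0.8711; V=2.755556+-1.451852+0.871111=2.1748
k=5 load: inc=0.871111, refl=0.871111·-0.777778=-0.6775; V=1.303704+0.871111+-0.677531=1.4973
k=6 src: inc=-0.677531, refl=-0.677531·-0.600000=0.4065; V=2.174815+-0.677531+0.406519=1.9038
k=7 load: inc=0.406519, refl=0.406519·-0.777778=-0.3162; V=1.497284+0.406519+-0.316181=1.5876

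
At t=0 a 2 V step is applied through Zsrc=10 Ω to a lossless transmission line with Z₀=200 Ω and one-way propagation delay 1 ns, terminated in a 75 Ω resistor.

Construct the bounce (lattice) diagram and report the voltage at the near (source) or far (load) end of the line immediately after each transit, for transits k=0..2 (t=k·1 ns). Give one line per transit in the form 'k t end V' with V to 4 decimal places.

0 0 source 1.9048
1 1 load 1.0390
2 2 source 1.8223

Γ_L=-0.454545, Γ_S=-0.904762; launch V₁=2·200/210=1.904762
k=0 src: V=1.9048
k=1 load: inc=1.904762, refl=1.904762·-0.454545=-0.8658; V=0.000000+1.904762+-0.865801=1.0390
k=2 src: inc=-0.865801, refl=-0.865801·-0.904762=0.7833; V=1.904762+-0.865801+0.783344=1.8223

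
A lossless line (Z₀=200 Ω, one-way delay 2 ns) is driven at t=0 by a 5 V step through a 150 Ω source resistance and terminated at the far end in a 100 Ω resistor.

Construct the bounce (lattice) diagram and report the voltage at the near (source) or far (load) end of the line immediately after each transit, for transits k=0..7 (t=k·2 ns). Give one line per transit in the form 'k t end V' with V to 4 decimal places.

Γ_L=-0.333333, Γ_S=-0.142857; launch V₁=5·200/350=2.857143
k=0 src: V=2.8571
k=1 load: inc=2.857143, refl=2.857143·-0.333333=-0.9524; V=0.000000+2.857143+-0.952381=1.9048
k=2 src: inc=-0.952381, refl=-0.952381·-0.142857=0.1361; V=2.857143+-0.952381+0.136054=2.0408
k=3 load: inc=0.136054, refl=0.136054·-0.333333=-0.0454; V=1.904762+0.136054+-0.045351=1.9955
k=4 src: inc=-0.045351, refl=-0.045351·-0.142857=0.0065; V=2.040816+-0.045351+0.006479=2.0019
k=5 load: inc=0.006479, refl=0.006479·-0.333333=-0.0022; V=1.995465+0.006479+-0.002160=1.9998
k=6 src: inc=-0.002160, refl=-0.002160·-0.142857=0.0003; V=2.001944+-0.002160+0.000309=2.0001
k=7 load: inc=0.000309, refl=0.000309·-0.333333=-0.0001; V=1.999784+0.000309+-0.000103=2.0000

0 0 source 2.8571
1 2 load 1.9048
2 4 source 2.0408
3 6 load 1.9955
4 8 source 2.0019
5 10 load 1.9998
6 12 source 2.0001
7 14 load 2.0000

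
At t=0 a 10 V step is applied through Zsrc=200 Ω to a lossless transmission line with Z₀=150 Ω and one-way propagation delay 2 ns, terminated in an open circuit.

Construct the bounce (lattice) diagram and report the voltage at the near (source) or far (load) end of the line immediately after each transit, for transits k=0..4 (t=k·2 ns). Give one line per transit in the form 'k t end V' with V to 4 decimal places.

Γ_L=1.000000, Γ_S=0.142857; launch V₁=10·150/350=4.285714
k=0 src: V=4.2857
k=1 load: inc=4.285714, refl=4.285714·1.000000=4.2857; V=0.000000+4.285714+4.285714=8.5714
k=2 src: inc=4.285714, refl=4.285714·0.142857=0.6122; V=4.285714+4.285714+0.612245=9.1837
k=3 load: inc=0.612245, refl=0.612245·1.000000=0.6122; V=8.571429+0.612245+0.612245=9.7959
k=4 src: inc=0.612245, refl=0.612245·0.142857=0.0875; V=9.183673+0.612245+0.087464=9.8834

0 0 source 4.2857
1 2 load 8.5714
2 4 source 9.1837
3 6 load 9.7959
4 8 source 9.8834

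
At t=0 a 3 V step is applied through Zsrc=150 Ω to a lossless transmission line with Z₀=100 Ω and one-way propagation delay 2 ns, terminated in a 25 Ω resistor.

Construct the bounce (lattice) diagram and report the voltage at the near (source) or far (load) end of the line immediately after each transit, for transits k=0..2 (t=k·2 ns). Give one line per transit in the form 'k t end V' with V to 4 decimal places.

Γ_L=-0.600000, Γ_S=0.200000; launch V₁=3·100/250=1.200000
k=0 src: V=1.2000
k=1 load: inc=1.200000, refl=1.200000·-0.600000=-0.7200; V=0.000000+1.200000+-0.720000=0.4800
k=2 src: inc=-0.720000, refl=-0.720000·0.200000=-0.1440; V=1.200000+-0.720000+-0.144000=0.3360

0 0 source 1.2000
1 2 load 0.4800
2 4 source 0.3360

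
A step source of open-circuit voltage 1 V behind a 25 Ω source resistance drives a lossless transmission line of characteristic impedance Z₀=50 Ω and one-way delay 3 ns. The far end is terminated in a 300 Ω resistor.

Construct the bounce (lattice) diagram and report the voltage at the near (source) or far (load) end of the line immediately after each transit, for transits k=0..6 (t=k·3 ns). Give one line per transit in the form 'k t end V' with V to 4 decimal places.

0 0 source 0.6667
1 3 load 1.1429
2 6 source 0.9841
3 9 load 0.8707
4 12 source 0.9085
5 15 load 0.9355
6 18 source 0.9265

Γ_L=0.714286, Γ_S=-0.333333; launch V₁=1·50/75=0.666667
k=0 src: V=0.6667
k=1 load: inc=0.666667, refl=0.666667·0.714286=0.4762; V=0.000000+0.666667+0.476190=1.1429
k=2 src: inc=0.476190, refl=0.476190·-0.333333=-0.1587; V=0.666667+0.476190+-0.158730=0.9841
k=3 load: inc=-0.158730, refl=-0.158730·0.714286=-0.1134; V=1.142857+-0.158730+-0.113379=0.8707
k=4 src: inc=-0.113379, refl=-0.113379·-0.333333=0.0378; V=0.984127+-0.113379+0.037793=0.9085
k=5 load: inc=0.037793, refl=0.037793·0.714286=0.0270; V=0.870748+0.037793+0.026995=0.9355
k=6 src: inc=0.026995, refl=0.026995·-0.333333=-0.0090; V=0.908541+0.026995+-0.008998=0.9265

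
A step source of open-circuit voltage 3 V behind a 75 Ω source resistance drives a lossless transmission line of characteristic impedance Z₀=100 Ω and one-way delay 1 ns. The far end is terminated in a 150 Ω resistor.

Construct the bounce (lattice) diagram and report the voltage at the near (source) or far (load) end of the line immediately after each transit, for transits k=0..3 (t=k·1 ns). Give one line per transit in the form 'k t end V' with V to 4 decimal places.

Γ_L=0.200000, Γ_S=-0.142857; launch V₁=3·100/175=1.714286
k=0 src: V=1.7143
k=1 load: inc=1.714286, refl=1.714286·0.200000=0.3429; V=0.000000+1.714286+0.342857=2.0571
k=2 src: inc=0.342857, refl=0.342857·-0.142857=-0.0490; V=1.714286+0.342857+-0.048980=2.0082
k=3 load: inc=-0.048980, refl=-0.048980·0.200000=-0.0098; V=2.057143+-0.048980+-0.009796=1.9984

0 0 source 1.7143
1 1 load 2.0571
2 2 source 2.0082
3 3 load 1.9984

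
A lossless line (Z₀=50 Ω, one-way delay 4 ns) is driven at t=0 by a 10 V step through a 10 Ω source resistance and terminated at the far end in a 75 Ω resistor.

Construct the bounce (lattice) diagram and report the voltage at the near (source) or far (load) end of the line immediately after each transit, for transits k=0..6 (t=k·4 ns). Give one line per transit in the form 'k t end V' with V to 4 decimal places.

0 0 source 8.3333
1 4 load 10.0000
2 8 source 8.8889
3 12 load 8.6667
4 16 source 8.8148
5 20 load 8.8444
6 24 source 8.8247

Γ_L=0.200000, Γ_S=-0.666667; launch V₁=10·50/60=8.333333
k=0 src: V=8.3333
k=1 load: inc=8.333333, refl=8.333333·0.200000=1.6667; V=0.000000+8.333333+1.666667=10.0000
k=2 src: inc=1.666667, refl=1.666667·-0.666667=-1.1111; V=8.333333+1.666667+-1.111111=8.8889
k=3 load: inc=-1.111111, refl=-1.111111·0.200000=-0.2222; V=10.000000+-1.111111+-0.222222=8.6667
k=4 src: inc=-0.222222, refl=-0.222222·-0.666667=0.1481; V=8.888889+-0.222222+0.148148=8.8148
k=5 load: inc=0.148148, refl=0.148148·0.200000=0.0296; V=8.666667+0.148148+0.029630=8.8444
k=6 src: inc=0.029630, refl=0.029630·-0.666667=-0.0198; V=8.814815+0.029630+-0.019753=8.8247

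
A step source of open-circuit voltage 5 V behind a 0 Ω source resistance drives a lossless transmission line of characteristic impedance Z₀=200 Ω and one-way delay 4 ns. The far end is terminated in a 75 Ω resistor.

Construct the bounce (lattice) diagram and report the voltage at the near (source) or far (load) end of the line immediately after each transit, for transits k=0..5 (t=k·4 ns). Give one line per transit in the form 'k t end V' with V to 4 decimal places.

Γ_L=-0.454545, Γ_S=-1.000000; launch V₁=5·200/200=5.000000
k=0 src: V=5.0000
k=1 load: inc=5.000000, refl=5.000000·-0.454545=-2.2727; V=0.000000+5.000000+-2.272727=2.7273
k=2 src: inc=-2.272727, refl=-2.272727·-1.000000=2.2727; V=5.000000+-2.272727+2.272727=5.0000
k=3 load: inc=2.272727, refl=2.272727·-0.454545=-1.0331; V=2.727273+2.272727+-1.033058=3.9669
k=4 src: inc=-1.033058, refl=-1.033058·-1.000000=1.0331; V=5.000000+-1.033058+1.033058=5.0000
k=5 load: inc=1.033058, refl=1.033058·-0.454545=-0.4696; V=3.966942+1.033058+-0.469572=4.5304

0 0 source 5.0000
1 4 load 2.7273
2 8 source 5.0000
3 12 load 3.9669
4 16 source 5.0000
5 20 load 4.5304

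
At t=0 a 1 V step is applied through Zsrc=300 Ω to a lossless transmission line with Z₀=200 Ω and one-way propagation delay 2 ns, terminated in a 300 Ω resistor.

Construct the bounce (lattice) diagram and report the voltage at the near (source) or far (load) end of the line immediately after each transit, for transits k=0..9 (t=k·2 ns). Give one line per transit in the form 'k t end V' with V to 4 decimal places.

0 0 source 0.4000
1 2 load 0.4800
2 4 source 0.4960
3 6 load 0.4992
4 8 source 0.4998
5 10 load 0.5000
6 12 source 0.5000
7 14 load 0.5000
8 16 source 0.5000
9 18 load 0.5000

Γ_L=0.200000, Γ_S=0.200000; launch V₁=1·200/500=0.400000
k=0 src: V=0.4000
k=1 load: inc=0.400000, refl=0.400000·0.200000=0.0800; V=0.000000+0.400000+0.080000=0.4800
k=2 src: inc=0.080000, refl=0.080000·0.200000=0.0160; V=0.400000+0.080000+0.016000=0.4960
k=3 load: inc=0.016000, refl=0.016000·0.200000=0.0032; V=0.480000+0.016000+0.003200=0.4992
k=4 src: inc=0.003200, refl=0.003200·0.200000=0.0006; V=0.496000+0.003200+0.000640=0.4998
k=5 load: inc=0.000640, refl=0.000640·0.200000=0.0001; V=0.499200+0.000640+0.000128=0.5000
k=6 src: inc=0.000128, refl=0.000128·0.200000=0.0000; V=0.499840+0.000128+0.000026=0.5000
k=7 load: inc=0.000026, refl=0.000026·0.200000=0.0000; V=0.499968+0.000026+0.000005=0.5000
k=8 src: inc=0.000005, refl=0.000005·0.200000=0.0000; V=0.499994+0.000005+0.000001=0.5000
k=9 load: inc=0.000001, refl=0.000001·0.200000=0.0000; V=0.499999+0.000001+0.000000=0.5000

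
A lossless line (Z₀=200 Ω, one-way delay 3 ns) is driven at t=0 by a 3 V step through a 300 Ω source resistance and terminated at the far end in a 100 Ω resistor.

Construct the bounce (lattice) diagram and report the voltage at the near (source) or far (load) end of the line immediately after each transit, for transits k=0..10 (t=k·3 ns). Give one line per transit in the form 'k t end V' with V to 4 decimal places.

Γ_L=-0.333333, Γ_S=0.200000; launch V₁=3·200/500=1.200000
k=0 src: V=1.2000
k=1 load: inc=1.200000, refl=1.200000·-0.333333=-0.4000; V=0.000000+1.200000+-0.400000=0.8000
k=2 src: inc=-0.400000, refl=-0.400000·0.200000=-0.0800; V=1.200000+-0.400000+-0.080000=0.7200
k=3 load: inc=-0.080000, refl=-0.080000·-0.333333=0.0267; V=0.800000+-0.080000+0.026667=0.7467
k=4 src: inc=0.026667, refl=0.026667·0.200000=0.0053; V=0.720000+0.026667+0.005333=0.7520
k=5 load: inc=0.005333, refl=0.005333·-0.333333=-0.0018; V=0.746667+0.005333+-0.001778=0.7502
k=6 src: inc=-0.001778, refl=-0.001778·0.200000=-0.0004; V=0.752000+-0.001778+-0.000356=0.7499
k=7 load: inc=-0.000356, refl=-0.000356·-0.333333=0.0001; V=0.750222+-0.000356+0.000119=0.7500
k=8 src: inc=0.000119, refl=0.000119·0.200000=0.0000; V=0.749867+0.000119+0.000024=0.7500
k=9 load: inc=0.000024, refl=0.000024·-0.333333=-0.0000; V=0.749985+0.000024+-0.000008=0.7500
k=10 src: inc=-0.000008, refl=-0.000008·0.200000=-0.0000; V=0.750009+-0.000008+-0.000002=0.7500

0 0 source 1.2000
1 3 load 0.8000
2 6 source 0.7200
3 9 load 0.7467
4 12 source 0.7520
5 15 load 0.7502
6 18 source 0.7499
7 21 load 0.7500
8 24 source 0.7500
9 27 load 0.7500
10 30 source 0.7500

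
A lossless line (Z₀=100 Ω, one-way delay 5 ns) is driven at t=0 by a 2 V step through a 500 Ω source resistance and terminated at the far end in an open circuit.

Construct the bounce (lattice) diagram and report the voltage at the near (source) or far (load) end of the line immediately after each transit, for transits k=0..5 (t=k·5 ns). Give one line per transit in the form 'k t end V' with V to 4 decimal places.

0 0 source 0.3333
1 5 load 0.6667
2 10 source 0.8889
3 15 load 1.1111
4 20 source 1.2593
5 25 load 1.4074

Γ_L=1.000000, Γ_S=0.666667; launch V₁=2·100/600=0.333333
k=0 src: V=0.3333
k=1 load: inc=0.333333, refl=0.333333·1.000000=0.3333; V=0.000000+0.333333+0.333333=0.6667
k=2 src: inc=0.333333, refl=0.333333·0.666667=0.2222; V=0.333333+0.333333+0.222222=0.8889
k=3 load: inc=0.222222, refl=0.222222·1.000000=0.2222; V=0.666667+0.222222+0.222222=1.1111
k=4 src: inc=0.222222, refl=0.222222·0.666667=0.1481; V=0.888889+0.222222+0.148148=1.2593
k=5 load: inc=0.148148, refl=0.148148·1.000000=0.1481; V=1.111111+0.148148+0.148148=1.4074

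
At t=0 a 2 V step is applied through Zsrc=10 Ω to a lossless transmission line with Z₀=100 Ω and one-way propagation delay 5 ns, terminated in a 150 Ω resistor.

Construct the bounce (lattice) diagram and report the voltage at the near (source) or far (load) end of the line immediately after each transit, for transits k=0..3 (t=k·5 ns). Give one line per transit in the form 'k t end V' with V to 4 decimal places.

0 0 source 1.8182
1 5 load 2.1818
2 10 source 1.8843
3 15 load 1.8248

Γ_L=0.200000, Γ_S=-0.818182; launch V₁=2·100/110=1.818182
k=0 src: V=1.8182
k=1 load: inc=1.818182, refl=1.818182·0.200000=0.3636; V=0.000000+1.818182+0.363636=2.1818
k=2 src: inc=0.363636, refl=0.363636·-0.818182=-0.2975; V=1.818182+0.363636+-0.297521=1.8843
k=3 load: inc=-0.297521, refl=-0.297521·0.200000=-0.0595; V=2.181818+-0.297521+-0.059504=1.8248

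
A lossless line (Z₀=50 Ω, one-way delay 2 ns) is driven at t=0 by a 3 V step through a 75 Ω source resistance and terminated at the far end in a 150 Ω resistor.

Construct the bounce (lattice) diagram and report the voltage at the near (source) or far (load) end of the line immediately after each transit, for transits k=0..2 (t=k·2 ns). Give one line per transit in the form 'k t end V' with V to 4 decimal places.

0 0 source 1.2000
1 2 load 1.8000
2 4 source 1.9200

Γ_L=0.500000, Γ_S=0.200000; launch V₁=3·50/125=1.200000
k=0 src: V=1.2000
k=1 load: inc=1.200000, refl=1.200000·0.500000=0.6000; V=0.000000+1.200000+0.600000=1.8000
k=2 src: inc=0.600000, refl=0.600000·0.200000=0.1200; V=1.200000+0.600000+0.120000=1.9200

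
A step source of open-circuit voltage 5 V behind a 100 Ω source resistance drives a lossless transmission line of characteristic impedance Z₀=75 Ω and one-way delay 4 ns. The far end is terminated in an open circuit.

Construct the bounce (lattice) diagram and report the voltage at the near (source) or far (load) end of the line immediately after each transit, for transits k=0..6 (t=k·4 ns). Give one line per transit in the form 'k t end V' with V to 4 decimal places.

Γ_L=1.000000, Γ_S=0.142857; launch V₁=5·75/175=2.142857
k=0 src: V=2.1429
k=1 load: inc=2.142857, refl=2.142857·1.000000=2.1429; V=0.000000+2.142857+2.142857=4.2857
k=2 src: inc=2.142857, refl=2.142857·0.142857=0.3061; V=2.142857+2.142857+0.306122=4.5918
k=3 load: inc=0.306122, refl=0.306122·1.000000=0.3061; V=4.285714+0.306122+0.306122=4.8980
k=4 src: inc=0.306122, refl=0.306122·0.142857=0.0437; V=4.591837+0.306122+0.043732=4.9417
k=5 load: inc=0.043732, refl=0.043732·1.000000=0.0437; V=4.897959+0.043732+0.043732=4.9854
k=6 src: inc=0.043732, refl=0.043732·0.142857=0.0062; V=4.941691+0.043732+0.006247=4.9917

0 0 source 2.1429
1 4 load 4.2857
2 8 source 4.5918
3 12 load 4.8980
4 16 source 4.9417
5 20 load 4.9854
6 24 source 4.9917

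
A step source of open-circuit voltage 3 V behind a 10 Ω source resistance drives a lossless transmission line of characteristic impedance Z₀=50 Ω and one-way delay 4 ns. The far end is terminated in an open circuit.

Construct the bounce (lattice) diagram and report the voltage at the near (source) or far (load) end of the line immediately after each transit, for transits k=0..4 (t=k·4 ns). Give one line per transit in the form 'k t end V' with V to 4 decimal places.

0 0 source 2.5000
1 4 load 5.0000
2 8 source 3.3333
3 12 load 1.6667
4 16 source 2.7778

Γ_L=1.000000, Γ_S=-0.666667; launch V₁=3·50/60=2.500000
k=0 src: V=2.5000
k=1 load: inc=2.500000, refl=2.500000·1.000000=2.5000; V=0.000000+2.500000+2.500000=5.0000
k=2 src: inc=2.500000, refl=2.500000·-0.666667=-1.6667; V=2.500000+2.500000+-1.666667=3.3333
k=3 load: inc=-1.666667, refl=-1.666667·1.000000=-1.6667; V=5.000000+-1.666667+-1.666667=1.6667
k=4 src: inc=-1.666667, refl=-1.666667·-0.666667=1.1111; V=3.333333+-1.666667+1.111111=2.7778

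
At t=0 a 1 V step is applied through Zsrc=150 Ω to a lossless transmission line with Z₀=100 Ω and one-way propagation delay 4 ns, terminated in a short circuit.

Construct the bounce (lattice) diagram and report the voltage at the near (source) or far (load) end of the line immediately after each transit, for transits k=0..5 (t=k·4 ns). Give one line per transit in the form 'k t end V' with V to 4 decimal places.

0 0 source 0.4000
1 4 load 0.0000
2 8 source -0.0800
3 12 load 0.0000
4 16 source 0.0160
5 20 load 0.0000

Γ_L=-1.000000, Γ_S=0.200000; launch V₁=1·100/250=0.400000
k=0 src: V=0.4000
k=1 load: inc=0.400000, refl=0.400000·-1.000000=-0.4000; V=0.000000+0.400000+-0.400000=0.0000
k=2 src: inc=-0.400000, refl=-0.400000·0.200000=-0.0800; V=0.400000+-0.400000+-0.080000=-0.0800
k=3 load: inc=-0.080000, refl=-0.080000·-1.000000=0.0800; V=0.000000+-0.080000+0.080000=0.0000
k=4 src: inc=0.080000, refl=0.080000·0.200000=0.0160; V=-0.080000+0.080000+0.016000=0.0160
k=5 load: inc=0.016000, refl=0.016000·-1.000000=-0.0160; V=0.000000+0.016000+-0.016000=0.0000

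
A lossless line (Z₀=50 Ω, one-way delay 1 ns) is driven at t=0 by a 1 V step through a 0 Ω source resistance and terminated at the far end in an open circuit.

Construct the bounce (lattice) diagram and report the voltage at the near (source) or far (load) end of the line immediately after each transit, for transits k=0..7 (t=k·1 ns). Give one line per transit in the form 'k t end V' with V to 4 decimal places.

Γ_L=1.000000, Γ_S=-1.000000; launch V₁=1·50/50=1.000000
k=0 src: V=1.0000
k=1 load: inc=1.000000, refl=1.000000·1.000000=1.0000; V=0.000000+1.000000+1.000000=2.0000
k=2 src: inc=1.000000, refl=1.000000·-1.000000=-1.0000; V=1.000000+1.000000+-1.000000=1.0000
k=3 load: inc=-1.000000, refl=-1.000000·1.000000=-1.0000; V=2.000000+-1.000000+-1.000000=0.0000
k=4 src: inc=-1.000000, refl=-1.000000·-1.000000=1.0000; V=1.000000+-1.000000+1.000000=1.0000
k=5 load: inc=1.000000, refl=1.000000·1.000000=1.0000; V=0.000000+1.000000+1.000000=2.0000
k=6 src: inc=1.000000, refl=1.000000·-1.000000=-1.0000; V=1.000000+1.000000+-1.000000=1.0000
k=7 load: inc=-1.000000, refl=-1.000000·1.000000=-1.0000; V=2.000000+-1.000000+-1.000000=0.0000

0 0 source 1.0000
1 1 load 2.0000
2 2 source 1.0000
3 3 load 0.0000
4 4 source 1.0000
5 5 load 2.0000
6 6 source 1.0000
7 7 load 0.0000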